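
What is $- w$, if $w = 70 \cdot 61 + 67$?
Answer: $-4337$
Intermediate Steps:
$w = 4337$ ($w = 4270 + 67 = 4337$)
$- w = \left(-1\right) 4337 = -4337$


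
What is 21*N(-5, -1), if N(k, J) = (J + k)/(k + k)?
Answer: 63/5 ≈ 12.600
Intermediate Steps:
N(k, J) = (J + k)/(2*k) (N(k, J) = (J + k)/((2*k)) = (J + k)*(1/(2*k)) = (J + k)/(2*k))
21*N(-5, -1) = 21*((½)*(-1 - 5)/(-5)) = 21*((½)*(-⅕)*(-6)) = 21*(⅗) = 63/5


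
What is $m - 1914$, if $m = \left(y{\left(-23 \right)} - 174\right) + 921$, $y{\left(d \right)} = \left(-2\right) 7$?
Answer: $-1181$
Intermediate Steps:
$y{\left(d \right)} = -14$
$m = 733$ ($m = \left(-14 - 174\right) + 921 = -188 + 921 = 733$)
$m - 1914 = 733 - 1914 = -1181$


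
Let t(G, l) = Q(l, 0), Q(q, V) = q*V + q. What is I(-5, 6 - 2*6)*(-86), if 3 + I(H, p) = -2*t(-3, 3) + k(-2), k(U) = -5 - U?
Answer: 1032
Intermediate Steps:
Q(q, V) = q + V*q (Q(q, V) = V*q + q = q + V*q)
t(G, l) = l (t(G, l) = l*(1 + 0) = l*1 = l)
I(H, p) = -12 (I(H, p) = -3 + (-2*3 + (-5 - 1*(-2))) = -3 + (-6 + (-5 + 2)) = -3 + (-6 - 3) = -3 - 9 = -12)
I(-5, 6 - 2*6)*(-86) = -12*(-86) = 1032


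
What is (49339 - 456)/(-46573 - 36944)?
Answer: -48883/83517 ≈ -0.58531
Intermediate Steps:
(49339 - 456)/(-46573 - 36944) = 48883/(-83517) = 48883*(-1/83517) = -48883/83517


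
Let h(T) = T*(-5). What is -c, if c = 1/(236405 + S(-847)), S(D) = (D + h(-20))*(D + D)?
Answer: -1/1501823 ≈ -6.6586e-7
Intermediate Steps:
h(T) = -5*T
S(D) = 2*D*(100 + D) (S(D) = (D - 5*(-20))*(D + D) = (D + 100)*(2*D) = (100 + D)*(2*D) = 2*D*(100 + D))
c = 1/1501823 (c = 1/(236405 + 2*(-847)*(100 - 847)) = 1/(236405 + 2*(-847)*(-747)) = 1/(236405 + 1265418) = 1/1501823 ≈ 6.6586e-7)
-c = -1*1/1501823 = -1/1501823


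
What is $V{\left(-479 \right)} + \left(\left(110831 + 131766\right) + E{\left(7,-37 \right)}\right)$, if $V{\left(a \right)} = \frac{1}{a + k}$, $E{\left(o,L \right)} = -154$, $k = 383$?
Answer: $\frac{23274527}{96} \approx 2.4244 \cdot 10^{5}$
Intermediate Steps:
$V{\left(a \right)} = \frac{1}{383 + a}$ ($V{\left(a \right)} = \frac{1}{a + 383} = \frac{1}{383 + a}$)
$V{\left(-479 \right)} + \left(\left(110831 + 131766\right) + E{\left(7,-37 \right)}\right) = \frac{1}{383 - 479} + \left(\left(110831 + 131766\right) - 154\right) = \frac{1}{-96} + \left(242597 - 154\right) = - \frac{1}{96} + 242443 = \frac{23274527}{96}$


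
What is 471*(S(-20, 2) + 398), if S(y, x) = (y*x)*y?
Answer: 564258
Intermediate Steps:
S(y, x) = x*y² (S(y, x) = (x*y)*y = x*y²)
471*(S(-20, 2) + 398) = 471*(2*(-20)² + 398) = 471*(2*400 + 398) = 471*(800 + 398) = 471*1198 = 564258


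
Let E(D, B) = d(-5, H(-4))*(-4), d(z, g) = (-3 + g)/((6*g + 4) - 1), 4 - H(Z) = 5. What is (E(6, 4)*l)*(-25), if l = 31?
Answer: 12400/3 ≈ 4133.3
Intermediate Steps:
H(Z) = -1 (H(Z) = 4 - 1*5 = 4 - 5 = -1)
d(z, g) = (-3 + g)/(3 + 6*g) (d(z, g) = (-3 + g)/((4 + 6*g) - 1) = (-3 + g)/(3 + 6*g))
E(D, B) = -16/3 (E(D, B) = ((-3 - 1)/(3*(1 + 2*(-1))))*(-4) = ((⅓)*(-4)/(1 - 2))*(-4) = ((⅓)*(-4)/(-1))*(-4) = ((⅓)*(-1)*(-4))*(-4) = (4/3)*(-4) = -16/3)
(E(6, 4)*l)*(-25) = -16/3*31*(-25) = -496/3*(-25) = 12400/3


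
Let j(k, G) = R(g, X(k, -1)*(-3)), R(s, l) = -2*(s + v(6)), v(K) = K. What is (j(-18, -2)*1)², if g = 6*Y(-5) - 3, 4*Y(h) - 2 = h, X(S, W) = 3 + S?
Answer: 9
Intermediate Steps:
Y(h) = ½ + h/4
g = -15/2 (g = 6*(½ + (¼)*(-5)) - 3 = 6*(½ - 5/4) - 3 = 6*(-¾) - 3 = -9/2 - 3 = -15/2 ≈ -7.5000)
R(s, l) = -12 - 2*s (R(s, l) = -2*(s + 6) = -2*(6 + s) = -12 - 2*s)
j(k, G) = 3 (j(k, G) = -12 - 2*(-15/2) = -12 + 15 = 3)
(j(-18, -2)*1)² = (3*1)² = 3² = 9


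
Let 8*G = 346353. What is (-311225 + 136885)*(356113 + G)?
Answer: -139265276345/2 ≈ -6.9633e+10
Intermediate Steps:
G = 346353/8 (G = (⅛)*346353 = 346353/8 ≈ 43294.)
(-311225 + 136885)*(356113 + G) = (-311225 + 136885)*(356113 + 346353/8) = -174340*3195257/8 = -139265276345/2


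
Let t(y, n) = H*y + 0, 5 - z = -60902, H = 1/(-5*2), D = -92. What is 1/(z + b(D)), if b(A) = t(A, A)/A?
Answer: 10/609069 ≈ 1.6418e-5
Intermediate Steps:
H = -⅒ (H = -⅕*½ = -⅒ ≈ -0.10000)
z = 60907 (z = 5 - 1*(-60902) = 5 + 60902 = 60907)
t(y, n) = -y/10 (t(y, n) = -y/10 + 0 = -y/10)
b(A) = -⅒ (b(A) = (-A/10)/A = -⅒)
1/(z + b(D)) = 1/(60907 - ⅒) = 1/(609069/10) = 10/609069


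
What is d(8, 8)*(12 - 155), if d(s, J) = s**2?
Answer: -9152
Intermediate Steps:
d(8, 8)*(12 - 155) = 8**2*(12 - 155) = 64*(-143) = -9152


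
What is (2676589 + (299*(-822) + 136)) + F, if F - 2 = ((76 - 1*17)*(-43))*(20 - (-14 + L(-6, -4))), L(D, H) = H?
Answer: 2334543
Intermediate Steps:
F = -96404 (F = 2 + ((76 - 1*17)*(-43))*(20 - (-14 - 4)) = 2 + ((76 - 17)*(-43))*(20 - 1*(-18)) = 2 + (59*(-43))*(20 + 18) = 2 - 2537*38 = 2 - 96406 = -96404)
(2676589 + (299*(-822) + 136)) + F = (2676589 + (299*(-822) + 136)) - 96404 = (2676589 + (-245778 + 136)) - 96404 = (2676589 - 245642) - 96404 = 2430947 - 96404 = 2334543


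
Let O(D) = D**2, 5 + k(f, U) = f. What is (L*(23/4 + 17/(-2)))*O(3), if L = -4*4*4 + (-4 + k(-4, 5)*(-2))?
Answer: 2475/2 ≈ 1237.5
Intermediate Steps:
k(f, U) = -5 + f
L = -50 (L = -4*4*4 + (-4 + (-5 - 4)*(-2)) = -16*4 + (-4 - 9*(-2)) = -64 + (-4 + 18) = -64 + 14 = -50)
(L*(23/4 + 17/(-2)))*O(3) = -50*(23/4 + 17/(-2))*3**2 = -50*(23*(1/4) + 17*(-1/2))*9 = -50*(23/4 - 17/2)*9 = -50*(-11/4)*9 = (275/2)*9 = 2475/2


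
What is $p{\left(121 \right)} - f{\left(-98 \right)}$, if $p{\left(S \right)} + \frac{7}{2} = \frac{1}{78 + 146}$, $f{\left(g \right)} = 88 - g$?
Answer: $- \frac{42447}{224} \approx -189.5$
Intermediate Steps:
$p{\left(S \right)} = - \frac{783}{224}$ ($p{\left(S \right)} = - \frac{7}{2} + \frac{1}{78 + 146} = - \frac{7}{2} + \frac{1}{224} = - \frac{783}{224}$)
$p{\left(121 \right)} - f{\left(-98 \right)} = - \frac{783}{224} - \left(88 - -98\right) = - \frac{783}{224} - \left(88 + 98\right) = - \frac{783}{224} - 186 = - \frac{42447}{224}$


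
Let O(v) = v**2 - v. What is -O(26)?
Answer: -650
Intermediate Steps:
-O(26) = -26*(-1 + 26) = -26*25 = -1*650 = -650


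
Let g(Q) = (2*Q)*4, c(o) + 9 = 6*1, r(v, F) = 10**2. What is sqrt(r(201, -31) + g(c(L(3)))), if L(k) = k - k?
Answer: 2*sqrt(19) ≈ 8.7178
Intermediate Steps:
r(v, F) = 100
L(k) = 0
c(o) = -3 (c(o) = -9 + 6*1 = -9 + 6 = -3)
g(Q) = 8*Q
sqrt(r(201, -31) + g(c(L(3)))) = sqrt(100 + 8*(-3)) = sqrt(100 - 24) = sqrt(76) = 2*sqrt(19)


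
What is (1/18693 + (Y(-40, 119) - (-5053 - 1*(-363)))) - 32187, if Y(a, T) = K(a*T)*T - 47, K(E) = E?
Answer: -11103342911/18693 ≈ -5.9398e+5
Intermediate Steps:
Y(a, T) = -47 + a*T² (Y(a, T) = (a*T)*T - 47 = (T*a)*T - 47 = a*T² - 47 = -47 + a*T²)
(1/18693 + (Y(-40, 119) - (-5053 - 1*(-363)))) - 32187 = (1/18693 + ((-47 - 40*119²) - (-5053 - 1*(-363)))) - 32187 = (1/18693 + ((-47 - 40*14161) - (-5053 + 363))) - 32187 = (1/18693 + ((-47 - 566440) - 1*(-4690))) - 32187 = (1/18693 + (-566487 + 4690)) - 32187 = (1/18693 - 561797) - 32187 = -10501671320/18693 - 32187 = -11103342911/18693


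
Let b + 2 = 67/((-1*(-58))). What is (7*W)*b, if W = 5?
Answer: -1715/58 ≈ -29.569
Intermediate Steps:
b = -49/58 (b = -2 + 67/((-1*(-58))) = -2 + 67/58 = -49/58 ≈ -0.84483)
(7*W)*b = (7*5)*(-49/58) = 35*(-49/58) = -1715/58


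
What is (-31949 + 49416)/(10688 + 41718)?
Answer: 17467/52406 ≈ 0.33330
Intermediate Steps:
(-31949 + 49416)/(10688 + 41718) = 17467/52406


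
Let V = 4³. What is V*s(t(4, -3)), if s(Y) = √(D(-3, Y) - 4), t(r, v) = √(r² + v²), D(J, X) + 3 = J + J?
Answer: 64*I*√13 ≈ 230.76*I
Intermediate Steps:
D(J, X) = -3 + 2*J (D(J, X) = -3 + (J + J) = -3 + 2*J)
s(Y) = I*√13 (s(Y) = √((-3 + 2*(-3)) - 4) = √((-3 - 6) - 4) = √(-9 - 4) = √(-13) = I*√13)
V = 64
V*s(t(4, -3)) = 64*(I*√13) = 64*I*√13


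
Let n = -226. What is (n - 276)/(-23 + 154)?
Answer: -502/131 ≈ -3.8321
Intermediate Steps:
(n - 276)/(-23 + 154) = (-226 - 276)/(-23 + 154) = -502/131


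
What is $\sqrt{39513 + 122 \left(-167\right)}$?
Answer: $\sqrt{19139} \approx 138.34$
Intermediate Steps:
$\sqrt{39513 + 122 \left(-167\right)} = \sqrt{39513 - 20374} = \sqrt{19139}$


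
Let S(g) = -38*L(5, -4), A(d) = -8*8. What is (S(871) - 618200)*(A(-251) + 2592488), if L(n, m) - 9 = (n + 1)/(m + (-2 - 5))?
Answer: -17638163311216/11 ≈ -1.6035e+12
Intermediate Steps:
L(n, m) = 9 + (1 + n)/(-7 + m) (L(n, m) = 9 + (n + 1)/(m + (-2 - 5)) = 9 + (1 + n)/(m - 7) = 9 + (1 + n)/(-7 + m))
A(d) = -64
S(g) = -3534/11 (S(g) = -38*(-62 + 5 + 9*(-4))/(-7 - 4) = -38*(-62 + 5 - 36)/(-11) = -(-38)*(-93)/11 = -38*93/11 = -3534/11)
(S(871) - 618200)*(A(-251) + 2592488) = (-3534/11 - 618200)*(-64 + 2592488) = -6803734/11*2592424 = -17638163311216/11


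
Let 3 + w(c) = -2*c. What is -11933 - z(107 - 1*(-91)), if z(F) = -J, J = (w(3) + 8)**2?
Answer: -11932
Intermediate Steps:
w(c) = -3 - 2*c
J = 1 (J = ((-3 - 2*3) + 8)**2 = ((-3 - 6) + 8)**2 = (-9 + 8)**2 = (-1)**2 = 1)
z(F) = -1 (z(F) = -1*1 = -1)
-11933 - z(107 - 1*(-91)) = -11933 - 1*(-1) = -11933 + 1 = -11932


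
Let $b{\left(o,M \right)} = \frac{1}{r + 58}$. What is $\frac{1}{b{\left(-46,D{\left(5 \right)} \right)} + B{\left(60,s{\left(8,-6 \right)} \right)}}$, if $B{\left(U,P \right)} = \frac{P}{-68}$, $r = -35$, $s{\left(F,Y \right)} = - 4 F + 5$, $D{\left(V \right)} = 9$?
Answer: $\frac{1564}{689} \approx 2.27$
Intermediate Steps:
$s{\left(F,Y \right)} = 5 - 4 F$
$B{\left(U,P \right)} = - \frac{P}{68}$ ($B{\left(U,P \right)} = P \left(- \frac{1}{68}\right) = - \frac{P}{68}$)
$b{\left(o,M \right)} = \frac{1}{23}$ ($b{\left(o,M \right)} = \frac{1}{-35 + 58} = \frac{1}{23}$)
$\frac{1}{b{\left(-46,D{\left(5 \right)} \right)} + B{\left(60,s{\left(8,-6 \right)} \right)}} = \frac{1}{\frac{1}{23} - \frac{5 - 32}{68}} = \frac{1}{\frac{1}{23} - - \frac{27}{68}} = \frac{1}{\frac{1}{23} + \frac{27}{68}} = \frac{1}{\frac{689}{1564}} = \frac{1564}{689}$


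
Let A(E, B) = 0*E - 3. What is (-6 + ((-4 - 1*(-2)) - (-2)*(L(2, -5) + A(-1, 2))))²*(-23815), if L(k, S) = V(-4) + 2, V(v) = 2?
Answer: -857340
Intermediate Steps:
L(k, S) = 4 (L(k, S) = 2 + 2 = 4)
A(E, B) = -3 (A(E, B) = 0 - 3 = -3)
(-6 + ((-4 - 1*(-2)) - (-2)*(L(2, -5) + A(-1, 2))))²*(-23815) = (-6 + ((-4 - 1*(-2)) - (-2)*(4 - 3)))²*(-23815) = (-6 + ((-4 + 2) - (-2)))²*(-23815) = (-6 + (-2 - 1*(-2)))²*(-23815) = (-6 + (-2 + 2))²*(-23815) = (-6 + 0)²*(-23815) = (-6)²*(-23815) = 36*(-23815) = -857340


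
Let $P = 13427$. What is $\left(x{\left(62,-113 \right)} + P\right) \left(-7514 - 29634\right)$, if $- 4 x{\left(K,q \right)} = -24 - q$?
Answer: $-497959653$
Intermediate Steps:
$x{\left(K,q \right)} = 6 + \frac{q}{4}$ ($x{\left(K,q \right)} = - \frac{-24 - q}{4} = 6 + \frac{q}{4}$)
$\left(x{\left(62,-113 \right)} + P\right) \left(-7514 - 29634\right) = \left(\left(6 + \frac{1}{4} \left(-113\right)\right) + 13427\right) \left(-7514 - 29634\right) = \left(\left(6 - \frac{113}{4}\right) + 13427\right) \left(-37148\right) = \left(- \frac{89}{4} + 13427\right) \left(-37148\right) = \frac{53619}{4} \left(-37148\right) = -497959653$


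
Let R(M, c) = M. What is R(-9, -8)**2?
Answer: 81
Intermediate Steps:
R(-9, -8)**2 = (-9)**2 = 81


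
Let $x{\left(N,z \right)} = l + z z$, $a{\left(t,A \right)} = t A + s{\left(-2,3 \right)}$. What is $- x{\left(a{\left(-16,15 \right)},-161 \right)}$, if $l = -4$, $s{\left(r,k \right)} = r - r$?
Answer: $-25917$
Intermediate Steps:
$s{\left(r,k \right)} = 0$
$a{\left(t,A \right)} = A t$ ($a{\left(t,A \right)} = t A + 0 = A t + 0 = A t$)
$x{\left(N,z \right)} = -4 + z^{2}$ ($x{\left(N,z \right)} = -4 + z z = -4 + z^{2}$)
$- x{\left(a{\left(-16,15 \right)},-161 \right)} = - (-4 + \left(-161\right)^{2}) = - (-4 + 25921) = \left(-1\right) 25917 = -25917$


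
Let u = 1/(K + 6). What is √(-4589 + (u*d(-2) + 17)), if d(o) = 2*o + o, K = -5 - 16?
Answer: I*√114290/5 ≈ 67.614*I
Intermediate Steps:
K = -21
u = -1/15 (u = 1/(-21 + 6) = 1/(-15) = -1/15 ≈ -0.066667)
d(o) = 3*o
√(-4589 + (u*d(-2) + 17)) = √(-4589 + (-(-2)/5 + 17)) = √(-4589 + (-1/15*(-6) + 17)) = √(-4589 + (⅖ + 17)) = √(-4589 + 87/5) = √(-22858/5) = I*√114290/5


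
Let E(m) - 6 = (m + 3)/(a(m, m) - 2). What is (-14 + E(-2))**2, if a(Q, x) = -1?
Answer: 625/9 ≈ 69.444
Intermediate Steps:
E(m) = 5 - m/3 (E(m) = 6 + (m + 3)/(-1 - 2) = 6 + (3 + m)/(-3) = 6 + (3 + m)*(-1/3) = 6 + (-1 - m/3) = 5 - m/3)
(-14 + E(-2))**2 = (-14 + (5 - 1/3*(-2)))**2 = (-14 + (5 + 2/3))**2 = (-14 + 17/3)**2 = (-25/3)**2 = 625/9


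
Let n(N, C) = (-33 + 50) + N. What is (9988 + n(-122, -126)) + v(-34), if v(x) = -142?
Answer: 9741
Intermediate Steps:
n(N, C) = 17 + N
(9988 + n(-122, -126)) + v(-34) = (9988 + (17 - 122)) - 142 = (9988 - 105) - 142 = 9883 - 142 = 9741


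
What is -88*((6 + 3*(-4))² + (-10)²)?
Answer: -11968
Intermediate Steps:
-88*((6 + 3*(-4))² + (-10)²) = -88*((6 - 12)² + 100) = -88*((-6)² + 100) = -88*(36 + 100) = -88*136 = -11968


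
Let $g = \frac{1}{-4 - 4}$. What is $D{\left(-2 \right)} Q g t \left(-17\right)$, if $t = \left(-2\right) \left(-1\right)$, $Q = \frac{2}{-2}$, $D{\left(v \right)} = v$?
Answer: $\frac{17}{2} \approx 8.5$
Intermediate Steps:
$g = - \frac{1}{8}$ ($g = \frac{1}{-8} = - \frac{1}{8} \approx -0.125$)
$Q = -1$ ($Q = 2 \left(- \frac{1}{2}\right) = -1$)
$t = 2$
$D{\left(-2 \right)} Q g t \left(-17\right) = - 2 \left(-1\right) \left(- \frac{1}{8}\right) 2 \left(-17\right) = - 2 \cdot \frac{1}{8} \cdot 2 \left(-17\right) = \left(-2\right) \frac{1}{4} \left(-17\right) = \left(- \frac{1}{2}\right) \left(-17\right) = \frac{17}{2}$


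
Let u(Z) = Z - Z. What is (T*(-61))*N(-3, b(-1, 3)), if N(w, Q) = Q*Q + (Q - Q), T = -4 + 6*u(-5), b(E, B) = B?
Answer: 2196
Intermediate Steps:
u(Z) = 0
T = -4 (T = -4 + 6*0 = -4 + 0 = -4)
N(w, Q) = Q² (N(w, Q) = Q² + 0 = Q²)
(T*(-61))*N(-3, b(-1, 3)) = -4*(-61)*3² = 244*9 = 2196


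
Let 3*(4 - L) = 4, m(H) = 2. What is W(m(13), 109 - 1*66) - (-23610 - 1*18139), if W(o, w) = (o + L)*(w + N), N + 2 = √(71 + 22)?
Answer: 125821/3 + 14*√93/3 ≈ 41985.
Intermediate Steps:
L = 8/3 (L = 4 - ⅓*4 = 4 - 4/3 = 8/3 ≈ 2.6667)
N = -2 + √93 (N = -2 + √(71 + 22) = -2 + √93 ≈ 7.6437)
W(o, w) = (8/3 + o)*(-2 + w + √93) (W(o, w) = (o + 8/3)*(w + (-2 + √93)) = (8/3 + o)*(-2 + w + √93))
W(m(13), 109 - 1*66) - (-23610 - 1*18139) = (-16/3 + 8*(109 - 1*66)/3 + 8*√93/3 + 2*(109 - 1*66) - 1*2*(2 - √93)) - (-23610 - 1*18139) = (-16/3 + 8*(109 - 66)/3 + 8*√93/3 + 2*(109 - 66) + (-4 + 2*√93)) - (-23610 - 18139) = (-16/3 + (8/3)*43 + 8*√93/3 + 2*43 + (-4 + 2*√93)) - 1*(-41749) = (-16/3 + 344/3 + 8*√93/3 + 86 + (-4 + 2*√93)) + 41749 = (574/3 + 14*√93/3) + 41749 = 125821/3 + 14*√93/3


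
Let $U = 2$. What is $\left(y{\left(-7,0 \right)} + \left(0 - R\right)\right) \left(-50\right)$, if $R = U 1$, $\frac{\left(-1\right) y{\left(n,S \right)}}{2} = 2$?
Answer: $300$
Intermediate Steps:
$y{\left(n,S \right)} = -4$ ($y{\left(n,S \right)} = \left(-2\right) 2 = -4$)
$R = 2$ ($R = 2 \cdot 1 = 2$)
$\left(y{\left(-7,0 \right)} + \left(0 - R\right)\right) \left(-50\right) = \left(-4 + \left(0 - 2\right)\right) \left(-50\right) = \left(-4 - 2\right) \left(-50\right) = \left(-6\right) \left(-50\right) = 300$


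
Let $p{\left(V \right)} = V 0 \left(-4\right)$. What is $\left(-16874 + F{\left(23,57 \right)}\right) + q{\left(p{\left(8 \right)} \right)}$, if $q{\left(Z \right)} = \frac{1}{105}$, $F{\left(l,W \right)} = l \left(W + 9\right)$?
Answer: $- \frac{1612379}{105} \approx -15356.0$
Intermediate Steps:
$p{\left(V \right)} = 0$ ($p{\left(V \right)} = 0 \left(-4\right) = 0$)
$F{\left(l,W \right)} = l \left(9 + W\right)$
$q{\left(Z \right)} = \frac{1}{105}$
$\left(-16874 + F{\left(23,57 \right)}\right) + q{\left(p{\left(8 \right)} \right)} = \left(-16874 + 23 \left(9 + 57\right)\right) + \frac{1}{105} = \left(-16874 + 23 \cdot 66\right) + \frac{1}{105} = \left(-16874 + 1518\right) + \frac{1}{105} = -15356 + \frac{1}{105} = - \frac{1612379}{105}$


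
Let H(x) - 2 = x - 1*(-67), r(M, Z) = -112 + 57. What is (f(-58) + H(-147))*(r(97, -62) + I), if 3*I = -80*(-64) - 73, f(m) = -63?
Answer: -229454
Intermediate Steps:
r(M, Z) = -55
I = 5047/3 (I = (-80*(-64) - 73)/3 = (5120 - 73)/3 = (1/3)*5047 = 5047/3 ≈ 1682.3)
H(x) = 69 + x (H(x) = 2 + (x - 1*(-67)) = 2 + (x + 67) = 2 + (67 + x) = 69 + x)
(f(-58) + H(-147))*(r(97, -62) + I) = (-63 + (69 - 147))*(-55 + 5047/3) = (-63 - 78)*(4882/3) = -141*4882/3 = -229454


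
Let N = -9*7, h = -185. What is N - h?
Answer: 122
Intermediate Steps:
N = -63
N - h = -63 - 1*(-185) = -63 + 185 = 122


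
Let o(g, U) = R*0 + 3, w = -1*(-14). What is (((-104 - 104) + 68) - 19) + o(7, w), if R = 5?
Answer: -156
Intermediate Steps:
w = 14
o(g, U) = 3 (o(g, U) = 5*0 + 3 = 0 + 3 = 3)
(((-104 - 104) + 68) - 19) + o(7, w) = (((-104 - 104) + 68) - 19) + 3 = ((-208 + 68) - 19) + 3 = (-140 - 19) + 3 = -159 + 3 = -156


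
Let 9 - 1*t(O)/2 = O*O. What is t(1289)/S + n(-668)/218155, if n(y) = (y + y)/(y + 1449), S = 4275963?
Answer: -566179401548888/728534535154965 ≈ -0.77715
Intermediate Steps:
n(y) = 2*y/(1449 + y) (n(y) = (2*y)/(1449 + y) = 2*y/(1449 + y))
t(O) = 18 - 2*O² (t(O) = 18 - 2*O*O = 18 - 2*O²)
t(1289)/S + n(-668)/218155 = (18 - 2*1289²)/4275963 + (2*(-668)/(1449 - 668))/218155 = (18 - 2*1661521)*(1/4275963) + (2*(-668)/781)*(1/218155) = (18 - 3323042)*(1/4275963) + (2*(-668)*(1/781))*(1/218155) = -3323024*1/4275963 - 1336/781*1/218155 = -3323024/4275963 - 1336/170379055 = -566179401548888/728534535154965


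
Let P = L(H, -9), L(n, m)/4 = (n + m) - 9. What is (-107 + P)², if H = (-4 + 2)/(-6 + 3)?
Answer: 279841/9 ≈ 31093.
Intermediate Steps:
H = ⅔ (H = -2/(-3) = -2*(-⅓) = ⅔ ≈ 0.66667)
L(n, m) = -36 + 4*m + 4*n (L(n, m) = 4*((n + m) - 9) = 4*((m + n) - 9) = 4*(-9 + m + n) = -36 + 4*m + 4*n)
P = -208/3 (P = -36 + 4*(-9) + 4*(⅔) = -36 - 36 + 8/3 = -208/3 ≈ -69.333)
(-107 + P)² = (-107 - 208/3)² = (-529/3)² = 279841/9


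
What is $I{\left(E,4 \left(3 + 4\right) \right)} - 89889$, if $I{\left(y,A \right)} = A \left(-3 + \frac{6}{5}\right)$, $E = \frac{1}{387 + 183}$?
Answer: $- \frac{449697}{5} \approx -89939.0$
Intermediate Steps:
$E = \frac{1}{570} \approx 0.0017544$
$I{\left(y,A \right)} = - \frac{9 A}{5}$ ($I{\left(y,A \right)} = A \left(-3 + 6 \cdot \frac{1}{5}\right) = A \left(-3 + \frac{6}{5}\right) = A \left(- \frac{9}{5}\right) = - \frac{9 A}{5}$)
$I{\left(E,4 \left(3 + 4\right) \right)} - 89889 = - \frac{9 \cdot 4 \left(3 + 4\right)}{5} - 89889 = - \frac{9 \cdot 4 \cdot 7}{5} - 89889 = \left(- \frac{9}{5}\right) 28 - 89889 = - \frac{252}{5} - 89889 = - \frac{449697}{5}$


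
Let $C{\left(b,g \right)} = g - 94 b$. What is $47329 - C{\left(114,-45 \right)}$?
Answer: $58090$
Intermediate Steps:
$47329 - C{\left(114,-45 \right)} = 47329 - \left(-45 - 10716\right) = 47329 - -10761 = 47329 + 10761 = 58090$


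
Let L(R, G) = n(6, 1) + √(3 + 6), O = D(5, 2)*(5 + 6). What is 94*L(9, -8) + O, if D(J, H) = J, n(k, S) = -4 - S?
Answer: -133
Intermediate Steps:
O = 55 (O = 5*(5 + 6) = 5*11 = 55)
L(R, G) = -2 (L(R, G) = (-4 - 1*1) + √(3 + 6) = (-4 - 1) + √9 = -5 + 3 = -2)
94*L(9, -8) + O = 94*(-2) + 55 = -188 + 55 = -133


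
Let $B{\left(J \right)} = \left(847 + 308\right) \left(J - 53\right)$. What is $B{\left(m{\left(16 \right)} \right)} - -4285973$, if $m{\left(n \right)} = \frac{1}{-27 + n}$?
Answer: $4224653$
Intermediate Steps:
$B{\left(J \right)} = -61215 + 1155 J$ ($B{\left(J \right)} = 1155 \left(-53 + J\right) = -61215 + 1155 J$)
$B{\left(m{\left(16 \right)} \right)} - -4285973 = \left(-61215 + \frac{1155}{-27 + 16}\right) - -4285973 = \left(-61215 + \frac{1155}{-11}\right) + 4285973 = \left(-61215 + 1155 \left(- \frac{1}{11}\right)\right) + 4285973 = \left(-61215 - 105\right) + 4285973 = -61320 + 4285973 = 4224653$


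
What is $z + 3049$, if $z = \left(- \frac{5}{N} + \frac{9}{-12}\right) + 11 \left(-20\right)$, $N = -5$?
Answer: $\frac{11317}{4} \approx 2829.3$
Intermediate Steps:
$z = - \frac{879}{4}$ ($z = \left(- \frac{5}{-5} + \frac{9}{-12}\right) + 11 \left(-20\right) = \left(\left(-5\right) \left(- \frac{1}{5}\right) + 9 \left(- \frac{1}{12}\right)\right) - 220 = \left(1 - \frac{3}{4}\right) - 220 = \frac{1}{4} - 220 = - \frac{879}{4} \approx -219.75$)
$z + 3049 = - \frac{879}{4} + 3049 = \frac{11317}{4}$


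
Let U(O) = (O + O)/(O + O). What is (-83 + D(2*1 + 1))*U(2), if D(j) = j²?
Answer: -74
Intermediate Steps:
U(O) = 1 (U(O) = (2*O)/((2*O)) = (2*O)*(1/(2*O)) = 1)
(-83 + D(2*1 + 1))*U(2) = (-83 + (2*1 + 1)²)*1 = (-83 + (2 + 1)²)*1 = (-83 + 3²)*1 = (-83 + 9)*1 = -74*1 = -74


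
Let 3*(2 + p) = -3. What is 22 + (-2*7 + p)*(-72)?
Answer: 1246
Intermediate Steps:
p = -3 (p = -2 + (1/3)*(-3) = -2 - 1 = -3)
22 + (-2*7 + p)*(-72) = 22 + (-2*7 - 3)*(-72) = 22 + (-14 - 3)*(-72) = 22 - 17*(-72) = 22 + 1224 = 1246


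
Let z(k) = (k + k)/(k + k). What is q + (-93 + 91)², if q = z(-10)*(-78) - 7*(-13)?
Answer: 17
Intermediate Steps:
z(k) = 1 (z(k) = (2*k)/((2*k)) = (2*k)*(1/(2*k)) = 1)
q = 13 (q = 1*(-78) - 7*(-13) = -78 + 91 = 13)
q + (-93 + 91)² = 13 + (-93 + 91)² = 13 + (-2)² = 13 + 4 = 17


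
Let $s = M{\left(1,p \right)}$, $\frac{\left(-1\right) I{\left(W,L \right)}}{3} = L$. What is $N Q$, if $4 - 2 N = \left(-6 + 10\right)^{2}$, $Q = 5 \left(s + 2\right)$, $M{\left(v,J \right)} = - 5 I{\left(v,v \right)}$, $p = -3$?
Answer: $-510$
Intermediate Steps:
$I{\left(W,L \right)} = - 3 L$
$M{\left(v,J \right)} = 15 v$ ($M{\left(v,J \right)} = - 5 \left(- 3 v\right) = 15 v$)
$s = 15$ ($s = 15 \cdot 1 = 15$)
$Q = 85$ ($Q = 5 \left(15 + 2\right) = 5 \cdot 17 = 85$)
$N = -6$ ($N = 2 - \frac{\left(-6 + 10\right)^{2}}{2} = 2 - \frac{4^{2}}{2} = 2 - 8 = -6$)
$N Q = \left(-6\right) 85 = -510$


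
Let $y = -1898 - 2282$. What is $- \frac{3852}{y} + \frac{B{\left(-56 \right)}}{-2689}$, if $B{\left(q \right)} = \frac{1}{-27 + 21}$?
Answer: $\frac{15538087}{16860030} \approx 0.92159$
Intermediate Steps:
$B{\left(q \right)} = - \frac{1}{6}$ ($B{\left(q \right)} = \frac{1}{-6} = - \frac{1}{6}$)
$y = -4180$ ($y = -1898 - 2282 = -4180$)
$- \frac{3852}{y} + \frac{B{\left(-56 \right)}}{-2689} = - \frac{3852}{-4180} - \frac{1}{6 \left(-2689\right)} = \left(-3852\right) \left(- \frac{1}{4180}\right) - - \frac{1}{16134} = \frac{963}{1045} + \frac{1}{16134} = \frac{15538087}{16860030}$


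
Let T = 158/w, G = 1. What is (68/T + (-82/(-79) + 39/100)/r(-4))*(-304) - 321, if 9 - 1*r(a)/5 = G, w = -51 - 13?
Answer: 158821911/19750 ≈ 8041.6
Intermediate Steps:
w = -64
r(a) = 40 (r(a) = 45 - 5*1 = 45 - 5 = 40)
T = -79/32 (T = 158/(-64) = 158*(-1/64) = -79/32 ≈ -2.4688)
(68/T + (-82/(-79) + 39/100)/r(-4))*(-304) - 321 = (68/(-79/32) + (-82/(-79) + 39/100)/40)*(-304) - 321 = (68*(-32/79) + (-82*(-1/79) + 39*(1/100))*(1/40))*(-304) - 321 = (-2176/79 + (82/79 + 39/100)*(1/40))*(-304) - 321 = (-2176/79 + (11281/7900)*(1/40))*(-304) - 321 = (-2176/79 + 11281/316000)*(-304) - 321 = -8692719/316000*(-304) - 321 = 165161661/19750 - 321 = 158821911/19750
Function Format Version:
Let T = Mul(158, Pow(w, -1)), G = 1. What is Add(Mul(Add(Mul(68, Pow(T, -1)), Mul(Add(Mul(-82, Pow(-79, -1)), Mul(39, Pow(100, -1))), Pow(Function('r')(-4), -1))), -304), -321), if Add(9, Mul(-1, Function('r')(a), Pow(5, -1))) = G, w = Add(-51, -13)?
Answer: Rational(158821911, 19750) ≈ 8041.6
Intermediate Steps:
w = -64
Function('r')(a) = 40 (Function('r')(a) = Add(45, Mul(-5, 1)) = Add(45, -5) = 40)
T = Rational(-79, 32) (T = Mul(158, Pow(-64, -1)) = Mul(158, Rational(-1, 64)) = Rational(-79, 32) ≈ -2.4688)
Add(Mul(Add(Mul(68, Pow(T, -1)), Mul(Add(Mul(-82, Pow(-79, -1)), Mul(39, Pow(100, -1))), Pow(Function('r')(-4), -1))), -304), -321) = Add(Mul(Add(Mul(68, Pow(Rational(-79, 32), -1)), Mul(Add(Mul(-82, Pow(-79, -1)), Mul(39, Pow(100, -1))), Pow(40, -1))), -304), -321) = Add(Mul(Add(Mul(68, Rational(-32, 79)), Mul(Add(Mul(-82, Rational(-1, 79)), Mul(39, Rational(1, 100))), Rational(1, 40))), -304), -321) = Add(Mul(Add(Rational(-2176, 79), Mul(Add(Rational(82, 79), Rational(39, 100)), Rational(1, 40))), -304), -321) = Add(Mul(Add(Rational(-2176, 79), Mul(Rational(11281, 7900), Rational(1, 40))), -304), -321) = Add(Mul(Add(Rational(-2176, 79), Rational(11281, 316000)), -304), -321) = Add(Mul(Rational(-8692719, 316000), -304), -321) = Add(Rational(165161661, 19750), -321) = Rational(158821911, 19750)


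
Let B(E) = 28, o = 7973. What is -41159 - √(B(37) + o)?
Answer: -41159 - 3*√889 ≈ -41248.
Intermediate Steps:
-41159 - √(B(37) + o) = -41159 - √(28 + 7973) = -41159 - √8001 = -41159 - 3*√889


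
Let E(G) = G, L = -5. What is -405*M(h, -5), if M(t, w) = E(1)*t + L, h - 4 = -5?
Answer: 2430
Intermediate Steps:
h = -1 (h = 4 - 5 = -1)
M(t, w) = -5 + t (M(t, w) = 1*t - 5 = t - 5 = -5 + t)
-405*M(h, -5) = -405*(-5 - 1) = -405*(-6) = 2430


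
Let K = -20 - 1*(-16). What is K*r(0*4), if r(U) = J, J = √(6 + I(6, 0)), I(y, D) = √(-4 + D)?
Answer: -4*√(6 + 2*I) ≈ -9.9296 - 1.6113*I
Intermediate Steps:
K = -4 (K = -20 + 16 = -4)
J = √(6 + 2*I) (J = √(6 + √(-4 + 0)) = √(6 + √(-4)) = √(6 + 2*I) ≈ 2.4824 + 0.40284*I)
r(U) = √(6 + 2*I)
K*r(0*4) = -4*√(6 + 2*I)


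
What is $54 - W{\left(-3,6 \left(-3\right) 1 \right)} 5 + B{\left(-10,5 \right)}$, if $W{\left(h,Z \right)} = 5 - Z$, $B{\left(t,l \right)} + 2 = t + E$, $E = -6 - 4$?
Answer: $-6232$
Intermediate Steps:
$E = -10$ ($E = -6 - 4 = -10$)
$B{\left(t,l \right)} = -12 + t$ ($B{\left(t,l \right)} = -2 + \left(t - 10\right) = -2 + \left(-10 + t\right) = -12 + t$)
$54 - W{\left(-3,6 \left(-3\right) 1 \right)} 5 + B{\left(-10,5 \right)} = 54 - (5 - 6 \left(-3\right) 1) 5 - 22 = 54 - (5 - \left(-18\right) 1) 5 - 22 = 54 - (5 - -18) 5 - 22 = 54 - (5 + 18) 5 - 22 = 54 \left(-1\right) 23 \cdot 5 - 22 = 54 \left(\left(-23\right) 5\right) - 22 = 54 \left(-115\right) - 22 = -6210 - 22 = -6232$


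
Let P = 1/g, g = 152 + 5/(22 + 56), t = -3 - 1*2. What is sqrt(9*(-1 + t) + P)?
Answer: 4*I*sqrt(474748386)/11861 ≈ 7.348*I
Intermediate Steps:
t = -5 (t = -3 - 2 = -5)
g = 11861/78 (g = 152 + 5/78 = 11861/78 ≈ 152.06)
P = 78/11861 (P = 1/(11861/78) = 78/11861 ≈ 0.0065762)
sqrt(9*(-1 + t) + P) = sqrt(9*(-1 - 5) + 78/11861) = sqrt(9*(-6) + 78/11861) = sqrt(-54 + 78/11861) = sqrt(-640416/11861) = 4*I*sqrt(474748386)/11861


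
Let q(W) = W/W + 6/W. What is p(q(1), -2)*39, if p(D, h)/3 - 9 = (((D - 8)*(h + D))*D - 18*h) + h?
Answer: 936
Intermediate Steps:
q(W) = 1 + 6/W
p(D, h) = 27 - 51*h + 3*D*(-8 + D)*(D + h) (p(D, h) = 27 + 3*((((D - 8)*(h + D))*D - 18*h) + h) = 27 + 3*((((-8 + D)*(D + h))*D - 18*h) + h) = 27 + 3*((D*(-8 + D)*(D + h) - 18*h) + h) = 27 + 3*((-18*h + D*(-8 + D)*(D + h)) + h) = 27 + 3*(-17*h + D*(-8 + D)*(D + h)) = 27 + (-51*h + 3*D*(-8 + D)*(D + h)) = 27 - 51*h + 3*D*(-8 + D)*(D + h))
p(q(1), -2)*39 = (27 - 51*(-2) - 24*(6 + 1)² + 3*((6 + 1)/1)³ - 24*(6 + 1)/1*(-2) + 3*(-2)*((6 + 1)/1)²)*39 = (27 + 102 - 24*(1*7)² + 3*(1*7)³ - 24*1*7*(-2) + 3*(-2)*(1*7)²)*39 = (27 + 102 - 24*7² + 3*7³ - 24*7*(-2) + 3*(-2)*7²)*39 = (27 + 102 - 24*49 + 3*343 + 336 + 3*(-2)*49)*39 = (27 + 102 - 1176 + 1029 + 336 - 294)*39 = 24*39 = 936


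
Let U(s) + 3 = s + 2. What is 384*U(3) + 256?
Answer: 1024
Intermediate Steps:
U(s) = -1 + s (U(s) = -3 + (s + 2) = -3 + (2 + s) = -1 + s)
384*U(3) + 256 = 384*(-1 + 3) + 256 = 384*2 + 256 = 768 + 256 = 1024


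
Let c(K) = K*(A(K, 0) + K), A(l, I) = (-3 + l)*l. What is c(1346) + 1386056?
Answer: 2436332360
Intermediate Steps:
A(l, I) = l*(-3 + l)
c(K) = K*(K + K*(-3 + K)) (c(K) = K*(K*(-3 + K) + K) = K*(K + K*(-3 + K)))
c(1346) + 1386056 = 1346²*(-2 + 1346) + 1386056 = 1811716*1344 + 1386056 = 2434946304 + 1386056 = 2436332360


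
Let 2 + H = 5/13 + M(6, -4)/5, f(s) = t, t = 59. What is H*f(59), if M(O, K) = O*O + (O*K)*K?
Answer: 95049/65 ≈ 1462.3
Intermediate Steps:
f(s) = 59
M(O, K) = O² + O*K² (M(O, K) = O² + (K*O)*K = O² + O*K²)
H = 1611/65 (H = -2 + (5/13 + (6*(6 + (-4)²))/5) = -2 + (5*(1/13) + (6*(6 + 16))*(⅕)) = -2 + (5/13 + (6*22)*(⅕)) = -2 + (5/13 + 132*(⅕)) = -2 + (5/13 + 132/5) = -2 + 1741/65 = 1611/65 ≈ 24.785)
H*f(59) = (1611/65)*59 = 95049/65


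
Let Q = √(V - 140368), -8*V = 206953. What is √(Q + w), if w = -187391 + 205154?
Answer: √(71052 + I*√2659794)/2 ≈ 133.29 + 1.5295*I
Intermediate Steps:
V = -206953/8 (V = -⅛*206953 = -206953/8 ≈ -25869.)
w = 17763
Q = I*√2659794/4 (Q = √(-206953/8 - 140368) = √(-1329897/8) = I*√2659794/4 ≈ 407.72*I)
√(Q + w) = √(I*√2659794/4 + 17763) = √(17763 + I*√2659794/4)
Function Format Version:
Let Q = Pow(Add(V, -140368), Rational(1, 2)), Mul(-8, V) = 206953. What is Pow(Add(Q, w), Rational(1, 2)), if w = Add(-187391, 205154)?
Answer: Mul(Rational(1, 2), Pow(Add(71052, Mul(I, Pow(2659794, Rational(1, 2)))), Rational(1, 2))) ≈ Add(133.29, Mul(1.5295, I))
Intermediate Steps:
V = Rational(-206953, 8) (V = Mul(Rational(-1, 8), 206953) = Rational(-206953, 8) ≈ -25869.)
w = 17763
Q = Mul(Rational(1, 4), I, Pow(2659794, Rational(1, 2))) (Q = Pow(Add(Rational(-206953, 8), -140368), Rational(1, 2)) = Pow(Rational(-1329897, 8), Rational(1, 2)) = Mul(Rational(1, 4), I, Pow(2659794, Rational(1, 2))) ≈ Mul(407.72, I))
Pow(Add(Q, w), Rational(1, 2)) = Pow(Add(Mul(Rational(1, 4), I, Pow(2659794, Rational(1, 2))), 17763), Rational(1, 2)) = Pow(Add(17763, Mul(Rational(1, 4), I, Pow(2659794, Rational(1, 2)))), Rational(1, 2))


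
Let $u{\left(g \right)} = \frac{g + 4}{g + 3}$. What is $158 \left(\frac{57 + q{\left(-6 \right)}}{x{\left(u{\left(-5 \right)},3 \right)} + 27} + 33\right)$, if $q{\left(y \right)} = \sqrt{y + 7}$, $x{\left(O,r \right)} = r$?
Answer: $\frac{82792}{15} \approx 5519.5$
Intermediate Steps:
$u{\left(g \right)} = \frac{4 + g}{3 + g}$
$q{\left(y \right)} = \sqrt{7 + y}$
$158 \left(\frac{57 + q{\left(-6 \right)}}{x{\left(u{\left(-5 \right)},3 \right)} + 27} + 33\right) = 158 \left(\frac{57 + \sqrt{7 - 6}}{3 + 27} + 33\right) = 158 \left(\frac{57 + \sqrt{1}}{30} + 33\right) = 158 \left(\left(57 + 1\right) \frac{1}{30} + 33\right) = 158 \left(58 \cdot \frac{1}{30} + 33\right) = 158 \left(\frac{29}{15} + 33\right) = 158 \cdot \frac{524}{15} = \frac{82792}{15}$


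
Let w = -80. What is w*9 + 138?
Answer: -582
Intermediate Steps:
w*9 + 138 = -80*9 + 138 = -720 + 138 = -582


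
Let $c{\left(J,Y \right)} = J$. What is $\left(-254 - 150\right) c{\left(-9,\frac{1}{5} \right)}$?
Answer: $3636$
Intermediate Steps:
$\left(-254 - 150\right) c{\left(-9,\frac{1}{5} \right)} = \left(-254 - 150\right) \left(-9\right) = \left(-404\right) \left(-9\right) = 3636$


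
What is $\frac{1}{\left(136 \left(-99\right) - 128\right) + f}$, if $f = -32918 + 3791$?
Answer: $- \frac{1}{42719} \approx -2.3409 \cdot 10^{-5}$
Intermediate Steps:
$f = -29127$
$\frac{1}{\left(136 \left(-99\right) - 128\right) + f} = \frac{1}{\left(136 \left(-99\right) - 128\right) - 29127} = \frac{1}{\left(-13464 - 128\right) - 29127} = \frac{1}{-13592 - 29127} = \frac{1}{-42719} = - \frac{1}{42719}$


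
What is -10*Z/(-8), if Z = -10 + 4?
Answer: -15/2 ≈ -7.5000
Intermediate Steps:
Z = -6
-10*Z/(-8) = -10*(-6)/(-8) = 60*(-1/8) = -15/2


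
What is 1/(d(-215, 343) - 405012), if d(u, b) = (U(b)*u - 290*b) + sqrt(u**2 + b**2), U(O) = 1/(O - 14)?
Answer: -54605706897/27547614173507215 - 108241*sqrt(163874)/27547614173507215 ≈ -1.9838e-6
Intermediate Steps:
U(O) = 1/(-14 + O)
d(u, b) = sqrt(b**2 + u**2) - 290*b + u/(-14 + b) (d(u, b) = (u/(-14 + b) - 290*b) + sqrt(u**2 + b**2) = (u/(-14 + b) - 290*b) + sqrt(b**2 + u**2) = (-290*b + u/(-14 + b)) + sqrt(b**2 + u**2) = sqrt(b**2 + u**2) - 290*b + u/(-14 + b))
1/(d(-215, 343) - 405012) = 1/((-215 + (-14 + 343)*(sqrt(343**2 + (-215)**2) - 290*343))/(-14 + 343) - 405012) = 1/((-215 + 329*(sqrt(117649 + 46225) - 99470))/329 - 405012) = 1/((-215 + 329*(sqrt(163874) - 99470))/329 - 405012) = 1/((-215 + 329*(-99470 + sqrt(163874)))/329 - 405012) = 1/((-215 + (-32725630 + 329*sqrt(163874)))/329 - 405012) = 1/((-32725845 + 329*sqrt(163874))/329 - 405012) = 1/((-32725845/329 + sqrt(163874)) - 405012) = 1/(-165974793/329 + sqrt(163874))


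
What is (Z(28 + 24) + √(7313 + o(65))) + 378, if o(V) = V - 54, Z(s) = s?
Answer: 430 + 2*√1831 ≈ 515.58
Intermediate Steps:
o(V) = -54 + V
(Z(28 + 24) + √(7313 + o(65))) + 378 = ((28 + 24) + √(7313 + (-54 + 65))) + 378 = (52 + √(7313 + 11)) + 378 = (52 + √7324) + 378 = (52 + 2*√1831) + 378 = 430 + 2*√1831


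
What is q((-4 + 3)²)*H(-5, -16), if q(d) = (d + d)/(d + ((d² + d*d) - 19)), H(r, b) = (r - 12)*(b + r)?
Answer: -357/8 ≈ -44.625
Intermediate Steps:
H(r, b) = (-12 + r)*(b + r)
q(d) = 2*d/(-19 + d + 2*d²) (q(d) = (2*d)/(d + ((d² + d²) - 19)) = (2*d)/(d + (2*d² - 19)) = (2*d)/(d + (-19 + 2*d²)) = (2*d)/(-19 + d + 2*d²) = 2*d/(-19 + d + 2*d²))
q((-4 + 3)²)*H(-5, -16) = (2*(-4 + 3)²/(-19 + (-4 + 3)² + 2*((-4 + 3)²)²))*((-5)² - 12*(-16) - 12*(-5) - 16*(-5)) = (2*(-1)²/(-19 + (-1)² + 2*((-1)²)²))*(25 + 192 + 60 + 80) = (2*1/(-19 + 1 + 2*1²))*357 = (2*1/(-19 + 1 + 2*1))*357 = (2*1/(-19 + 1 + 2))*357 = (2*1/(-16))*357 = (2*1*(-1/16))*357 = -⅛*357 = -357/8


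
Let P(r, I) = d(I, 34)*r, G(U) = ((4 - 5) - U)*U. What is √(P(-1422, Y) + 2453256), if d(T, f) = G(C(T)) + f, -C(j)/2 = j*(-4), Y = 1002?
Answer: 6*√2538505547 ≈ 3.0230e+5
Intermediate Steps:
C(j) = 8*j (C(j) = -2*j*(-4) = -(-8)*j = 8*j)
G(U) = U*(-1 - U) (G(U) = (-1 - U)*U = U*(-1 - U))
d(T, f) = f - 8*T*(1 + 8*T) (d(T, f) = -8*T*(1 + 8*T) + f = f - 8*T*(1 + 8*T))
P(r, I) = r*(34 - 8*I*(1 + 8*I)) (P(r, I) = (34 - 8*I*(1 + 8*I))*r = r*(34 - 8*I*(1 + 8*I)))
√(P(-1422, Y) + 2453256) = √(2*(-1422)*(17 - 32*1002² - 4*1002) + 2453256) = √(2*(-1422)*(17 - 32*1004004 - 4008) + 2453256) = √(2*(-1422)*(17 - 32128128 - 4008) + 2453256) = √(2*(-1422)*(-32132119) + 2453256) = √(91383746436 + 2453256) = √91386199692 = 6*√2538505547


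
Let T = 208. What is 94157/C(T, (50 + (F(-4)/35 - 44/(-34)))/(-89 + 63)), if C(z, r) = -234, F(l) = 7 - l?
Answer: -94157/234 ≈ -402.38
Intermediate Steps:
94157/C(T, (50 + (F(-4)/35 - 44/(-34)))/(-89 + 63)) = 94157/(-234) = 94157*(-1/234) = -94157/234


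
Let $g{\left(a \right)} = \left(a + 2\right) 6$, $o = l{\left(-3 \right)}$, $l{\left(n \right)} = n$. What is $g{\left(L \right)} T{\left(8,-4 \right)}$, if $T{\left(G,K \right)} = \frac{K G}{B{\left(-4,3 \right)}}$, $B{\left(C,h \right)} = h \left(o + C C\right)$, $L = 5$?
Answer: $- \frac{448}{13} \approx -34.462$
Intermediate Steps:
$o = -3$
$g{\left(a \right)} = 12 + 6 a$ ($g{\left(a \right)} = \left(2 + a\right) 6 = 12 + 6 a$)
$B{\left(C,h \right)} = h \left(-3 + C^{2}\right)$ ($B{\left(C,h \right)} = h \left(-3 + C C\right) = h \left(-3 + C^{2}\right)$)
$T{\left(G,K \right)} = \frac{G K}{39}$ ($T{\left(G,K \right)} = \frac{K G}{3 \left(-3 + \left(-4\right)^{2}\right)} = \frac{G K}{3 \left(-3 + 16\right)} = \frac{G K}{3 \cdot 13} = \frac{G K}{39}$)
$g{\left(L \right)} T{\left(8,-4 \right)} = \left(12 + 6 \cdot 5\right) \frac{1}{39} \cdot 8 \left(-4\right) = \left(12 + 30\right) \left(- \frac{32}{39}\right) = 42 \left(- \frac{32}{39}\right) = - \frac{448}{13}$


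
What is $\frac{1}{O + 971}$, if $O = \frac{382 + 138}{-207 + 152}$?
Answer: $\frac{11}{10577} \approx 0.00104$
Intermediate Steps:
$O = - \frac{104}{11}$ ($O = \frac{520}{-55} = 520 \left(- \frac{1}{55}\right) = - \frac{104}{11} \approx -9.4545$)
$\frac{1}{O + 971} = \frac{1}{- \frac{104}{11} + 971} = \frac{1}{\frac{10577}{11}} = \frac{11}{10577}$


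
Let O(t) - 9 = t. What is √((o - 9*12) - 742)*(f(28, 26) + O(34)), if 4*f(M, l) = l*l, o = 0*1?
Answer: 1060*I*√34 ≈ 6180.8*I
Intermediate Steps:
O(t) = 9 + t
o = 0
f(M, l) = l²/4 (f(M, l) = (l*l)/4 = l²/4)
√((o - 9*12) - 742)*(f(28, 26) + O(34)) = √((0 - 9*12) - 742)*((¼)*26² + (9 + 34)) = √((0 - 108) - 742)*((¼)*676 + 43) = √(-108 - 742)*(169 + 43) = √(-850)*212 = (5*I*√34)*212 = 1060*I*√34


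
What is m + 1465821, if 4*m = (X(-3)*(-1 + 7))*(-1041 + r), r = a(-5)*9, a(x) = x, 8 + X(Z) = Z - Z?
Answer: 1478853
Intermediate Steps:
X(Z) = -8 (X(Z) = -8 + (Z - Z) = -8 + 0 = -8)
r = -45 (r = -5*9 = -45)
m = 13032 (m = ((-8*(-1 + 7))*(-1041 - 45))/4 = (-8*6*(-1086))/4 = (-48*(-1086))/4 = (1/4)*52128 = 13032)
m + 1465821 = 13032 + 1465821 = 1478853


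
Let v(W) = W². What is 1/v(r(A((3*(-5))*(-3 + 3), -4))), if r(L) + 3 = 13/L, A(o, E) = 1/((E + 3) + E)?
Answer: 1/4624 ≈ 0.00021626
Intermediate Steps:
A(o, E) = 1/(3 + 2*E) (A(o, E) = 1/((3 + E) + E) = 1/(3 + 2*E))
r(L) = -3 + 13/L
1/v(r(A((3*(-5))*(-3 + 3), -4))) = 1/((-3 + 13/(1/(3 + 2*(-4))))²) = 1/((-3 + 13/(1/(3 - 8)))²) = 1/((-3 + 13/(1/(-5)))²) = 1/((-3 + 13/(-⅕))²) = 1/((-3 + 13*(-5))²) = 1/((-3 - 65)²) = 1/((-68)²) = 1/4624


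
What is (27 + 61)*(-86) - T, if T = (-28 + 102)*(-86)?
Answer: -1204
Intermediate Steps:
T = -6364 (T = 74*(-86) = -6364)
(27 + 61)*(-86) - T = (27 + 61)*(-86) - 1*(-6364) = 88*(-86) + 6364 = -7568 + 6364 = -1204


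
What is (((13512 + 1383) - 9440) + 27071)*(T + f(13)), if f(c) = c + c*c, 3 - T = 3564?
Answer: -109905354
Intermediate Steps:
T = -3561 (T = 3 - 1*3564 = 3 - 3564 = -3561)
f(c) = c + c**2
(((13512 + 1383) - 9440) + 27071)*(T + f(13)) = (((13512 + 1383) - 9440) + 27071)*(-3561 + 13*(1 + 13)) = ((14895 - 9440) + 27071)*(-3561 + 13*14) = (5455 + 27071)*(-3561 + 182) = 32526*(-3379) = -109905354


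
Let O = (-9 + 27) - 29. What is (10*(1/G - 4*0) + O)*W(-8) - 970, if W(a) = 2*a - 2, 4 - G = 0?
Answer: -817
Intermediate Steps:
G = 4 (G = 4 - 1*0 = 4 + 0 = 4)
O = -11 (O = 18 - 29 = -11)
W(a) = -2 + 2*a
(10*(1/G - 4*0) + O)*W(-8) - 970 = (10*(1/4 - 4*0) - 11)*(-2 + 2*(-8)) - 970 = (10*(1/4 + 0) - 11)*(-2 - 16) - 970 = (10*(1/4) - 11)*(-18) - 970 = (5/2 - 11)*(-18) - 970 = -17/2*(-18) - 970 = 153 - 970 = -817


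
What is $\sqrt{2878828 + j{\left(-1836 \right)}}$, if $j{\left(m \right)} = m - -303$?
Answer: $\sqrt{2877295} \approx 1696.3$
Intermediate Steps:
$j{\left(m \right)} = 303 + m$ ($j{\left(m \right)} = m + 303 = 303 + m$)
$\sqrt{2878828 + j{\left(-1836 \right)}} = \sqrt{2878828 + \left(303 - 1836\right)} = \sqrt{2878828 - 1533} = \sqrt{2877295}$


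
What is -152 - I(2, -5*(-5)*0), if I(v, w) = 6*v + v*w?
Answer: -164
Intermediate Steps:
-152 - I(2, -5*(-5)*0) = -152 - 2*(6 - 5*(-5)*0) = -152 - 2*(6 + 25*0) = -152 - 2*(6 + 0) = -152 - 2*6 = -152 - 1*12 = -152 - 12 = -164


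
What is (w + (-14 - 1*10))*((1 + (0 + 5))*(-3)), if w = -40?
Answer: 1152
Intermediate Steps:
(w + (-14 - 1*10))*((1 + (0 + 5))*(-3)) = (-40 + (-14 - 1*10))*((1 + (0 + 5))*(-3)) = (-40 + (-14 - 10))*((1 + 5)*(-3)) = (-40 - 24)*(6*(-3)) = -64*(-18) = 1152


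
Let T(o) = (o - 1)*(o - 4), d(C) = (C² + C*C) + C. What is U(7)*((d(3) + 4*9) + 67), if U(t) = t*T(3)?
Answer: -1736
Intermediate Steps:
d(C) = C + 2*C² (d(C) = (C² + C²) + C = 2*C² + C = C + 2*C²)
T(o) = (-1 + o)*(-4 + o)
U(t) = -2*t (U(t) = t*(4 + 3² - 5*3) = t*(4 + 9 - 15) = t*(-2) = -2*t)
U(7)*((d(3) + 4*9) + 67) = (-2*7)*((3*(1 + 2*3) + 4*9) + 67) = -14*((3*(1 + 6) + 36) + 67) = -14*((3*7 + 36) + 67) = -14*((21 + 36) + 67) = -14*(57 + 67) = -14*124 = -1736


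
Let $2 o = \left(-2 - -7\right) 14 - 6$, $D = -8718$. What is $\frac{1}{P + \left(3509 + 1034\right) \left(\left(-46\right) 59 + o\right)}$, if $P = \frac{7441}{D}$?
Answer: $- \frac{8718}{106222961509} \approx -8.2073 \cdot 10^{-8}$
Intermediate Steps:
$o = 32$ ($o = \frac{\left(-2 - -7\right) 14 - 6}{2} = \frac{\left(-2 + 7\right) 14 - 6}{2} = \frac{5 \cdot 14 - 6}{2} = \frac{70 - 6}{2} = \frac{1}{2} \cdot 64 = 32$)
$P = - \frac{7441}{8718}$ ($P = \frac{7441}{-8718} = 7441 \left(- \frac{1}{8718}\right) = - \frac{7441}{8718} \approx -0.85352$)
$\frac{1}{P + \left(3509 + 1034\right) \left(\left(-46\right) 59 + o\right)} = \frac{1}{- \frac{7441}{8718} + \left(3509 + 1034\right) \left(\left(-46\right) 59 + 32\right)} = \frac{1}{- \frac{7441}{8718} + 4543 \left(-2714 + 32\right)} = \frac{1}{- \frac{7441}{8718} + 4543 \left(-2682\right)} = \frac{1}{- \frac{7441}{8718} - 12184326} = \frac{1}{- \frac{106222961509}{8718}} = - \frac{8718}{106222961509}$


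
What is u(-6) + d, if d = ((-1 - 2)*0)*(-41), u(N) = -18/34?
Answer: -9/17 ≈ -0.52941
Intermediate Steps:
u(N) = -9/17 (u(N) = -18*1/34 = -9/17)
d = 0 (d = -3*0*(-41) = 0*(-41) = 0)
u(-6) + d = -9/17 + 0 = -9/17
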